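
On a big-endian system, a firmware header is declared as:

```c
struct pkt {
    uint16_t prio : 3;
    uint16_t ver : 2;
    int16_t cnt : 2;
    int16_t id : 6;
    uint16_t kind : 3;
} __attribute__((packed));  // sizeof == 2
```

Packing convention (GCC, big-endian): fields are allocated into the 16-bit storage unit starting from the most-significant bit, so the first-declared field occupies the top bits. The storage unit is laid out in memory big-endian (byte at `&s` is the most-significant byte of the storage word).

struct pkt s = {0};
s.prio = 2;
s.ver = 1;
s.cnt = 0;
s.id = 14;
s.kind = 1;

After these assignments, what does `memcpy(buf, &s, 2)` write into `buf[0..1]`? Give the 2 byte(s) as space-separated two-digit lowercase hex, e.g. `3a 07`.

prio:3 = 2 → 0x2 << 13 → word 0x4000
ver:2 = 1 → 0x1 << 11 → word 0x4800
cnt:2 = 0 → 0x0 << 9 → word 0x4800
id:6 = 14 → 0xe << 3 → word 0x4870
kind:3 = 1 → 0x1 << 0 → word 0x4871
word = 0x4871 → big-endian bytes:
  [0]=0x48  [1]=0x71

48 71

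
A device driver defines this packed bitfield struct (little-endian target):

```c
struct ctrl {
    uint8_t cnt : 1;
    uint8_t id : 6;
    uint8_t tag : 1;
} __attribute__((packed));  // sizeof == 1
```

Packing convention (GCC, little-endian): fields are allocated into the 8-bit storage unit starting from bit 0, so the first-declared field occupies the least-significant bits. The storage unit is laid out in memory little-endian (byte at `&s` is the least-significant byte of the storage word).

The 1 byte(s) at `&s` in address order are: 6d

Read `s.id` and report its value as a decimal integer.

54

[0]=0x6d (little-endian) → word 0x6d
cnt:1 @ bit 0 → (0x6d>>0)&0x1 = 0x1
id:6 @ bit 1 → (0x6d>>1)&0x3f = 0x36  ←
tag:1 @ bit 7 → (0x6d>>7)&0x1 = 0x0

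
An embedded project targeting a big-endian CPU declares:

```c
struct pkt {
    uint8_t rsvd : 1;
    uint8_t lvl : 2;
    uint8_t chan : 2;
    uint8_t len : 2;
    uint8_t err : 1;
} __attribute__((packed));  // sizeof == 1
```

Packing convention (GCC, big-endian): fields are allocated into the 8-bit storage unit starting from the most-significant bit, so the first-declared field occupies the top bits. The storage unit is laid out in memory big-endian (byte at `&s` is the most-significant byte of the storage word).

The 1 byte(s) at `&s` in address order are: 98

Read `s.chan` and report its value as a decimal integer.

3

[0]=0x98 (big-endian) → word 0x98
rsvd:1 @ bit 7 → (0x98>>7)&0x1 = 0x1
lvl:2 @ bit 5 → (0x98>>5)&0x3 = 0x0
chan:2 @ bit 3 → (0x98>>3)&0x3 = 0x3  ←
len:2 @ bit 1 → (0x98>>1)&0x3 = 0x0
err:1 @ bit 0 → (0x98>>0)&0x1 = 0x0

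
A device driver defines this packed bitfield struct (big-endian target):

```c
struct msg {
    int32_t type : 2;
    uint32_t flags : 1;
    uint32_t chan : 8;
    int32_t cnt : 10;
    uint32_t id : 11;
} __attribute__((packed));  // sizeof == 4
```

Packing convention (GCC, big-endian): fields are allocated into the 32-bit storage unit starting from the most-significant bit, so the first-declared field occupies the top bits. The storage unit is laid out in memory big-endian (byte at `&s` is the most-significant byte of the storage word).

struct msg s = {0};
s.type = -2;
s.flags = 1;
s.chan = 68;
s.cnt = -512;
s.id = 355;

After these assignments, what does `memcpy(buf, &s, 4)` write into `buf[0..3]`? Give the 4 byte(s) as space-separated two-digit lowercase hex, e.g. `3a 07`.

a8 90 01 63

type:2 = -2 → 0x2 << 30 → word 0x80000000
flags:1 = 1 → 0x1 << 29 → word 0xa0000000
chan:8 = 68 → 0x44 << 21 → word 0xa8800000
cnt:10 = -512 → 0x200 << 11 → word 0xa8900000
id:11 = 355 → 0x163 << 0 → word 0xa8900163
word = 0xa8900163 → big-endian bytes:
  [0]=0xa8  [1]=0x90  [2]=0x01  [3]=0x63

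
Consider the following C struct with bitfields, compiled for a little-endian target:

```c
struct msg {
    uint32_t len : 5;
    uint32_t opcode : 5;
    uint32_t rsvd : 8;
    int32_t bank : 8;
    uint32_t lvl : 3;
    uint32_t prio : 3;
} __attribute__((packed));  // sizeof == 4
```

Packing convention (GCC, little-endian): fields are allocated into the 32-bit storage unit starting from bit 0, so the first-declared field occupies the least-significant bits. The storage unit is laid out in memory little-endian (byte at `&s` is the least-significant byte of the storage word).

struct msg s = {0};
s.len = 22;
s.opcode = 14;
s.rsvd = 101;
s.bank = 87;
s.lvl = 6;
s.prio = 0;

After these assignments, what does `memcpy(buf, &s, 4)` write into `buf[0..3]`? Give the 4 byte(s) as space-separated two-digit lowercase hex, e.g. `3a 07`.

len:5 = 22 → 0x16 << 0 → word 0x00000016
opcode:5 = 14 → 0xe << 5 → word 0x000001d6
rsvd:8 = 101 → 0x65 << 10 → word 0x000195d6
bank:8 = 87 → 0x57 << 18 → word 0x015d95d6
lvl:3 = 6 → 0x6 << 26 → word 0x195d95d6
prio:3 = 0 → 0x0 << 29 → word 0x195d95d6
word = 0x195d95d6 → little-endian bytes:
  [0]=0xd6  [1]=0x95  [2]=0x5d  [3]=0x19

d6 95 5d 19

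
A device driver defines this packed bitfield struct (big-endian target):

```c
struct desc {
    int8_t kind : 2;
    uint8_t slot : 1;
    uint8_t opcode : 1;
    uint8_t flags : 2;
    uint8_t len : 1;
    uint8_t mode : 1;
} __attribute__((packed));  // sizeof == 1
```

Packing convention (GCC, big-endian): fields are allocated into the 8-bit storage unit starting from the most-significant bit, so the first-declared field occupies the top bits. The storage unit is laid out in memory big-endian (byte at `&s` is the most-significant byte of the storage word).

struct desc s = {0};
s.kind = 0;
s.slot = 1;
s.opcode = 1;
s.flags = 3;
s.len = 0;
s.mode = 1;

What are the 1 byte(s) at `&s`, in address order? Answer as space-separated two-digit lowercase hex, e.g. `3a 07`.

3d

kind (2b) val=0 bits=0x0 at bit 6: 0x00
slot (1b) val=1 bits=0x1 at bit 5: 0x20
opcode (1b) val=1 bits=0x1 at bit 4: 0x30
flags (2b) val=3 bits=0x3 at bit 2: 0x3c
len (1b) val=0 bits=0x0 at bit 1: 0x3c
mode (1b) val=1 bits=0x1 at bit 0: 0x3d
word = 0x3d → big-endian bytes:
  [0]=0x3d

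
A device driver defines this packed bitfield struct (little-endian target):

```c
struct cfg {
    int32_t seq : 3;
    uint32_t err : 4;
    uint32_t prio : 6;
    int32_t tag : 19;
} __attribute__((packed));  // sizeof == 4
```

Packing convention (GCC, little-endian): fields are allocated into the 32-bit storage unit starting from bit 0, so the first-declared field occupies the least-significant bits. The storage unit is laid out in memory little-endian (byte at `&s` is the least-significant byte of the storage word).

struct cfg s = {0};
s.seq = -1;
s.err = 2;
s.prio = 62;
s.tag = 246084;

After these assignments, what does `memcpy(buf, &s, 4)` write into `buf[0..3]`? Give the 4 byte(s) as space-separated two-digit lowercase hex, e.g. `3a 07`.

seq (3b) val=-1 bits=0x7 at bit 0: 0x00000007
err (4b) val=2 bits=0x2 at bit 3: 0x00000017
prio (6b) val=62 bits=0x3e at bit 7: 0x00001f17
tag (19b) val=246084 bits=0x3c144 at bit 13: 0x78289f17
word = 0x78289f17 → little-endian bytes:
  [0]=0x17  [1]=0x9f  [2]=0x28  [3]=0x78

17 9f 28 78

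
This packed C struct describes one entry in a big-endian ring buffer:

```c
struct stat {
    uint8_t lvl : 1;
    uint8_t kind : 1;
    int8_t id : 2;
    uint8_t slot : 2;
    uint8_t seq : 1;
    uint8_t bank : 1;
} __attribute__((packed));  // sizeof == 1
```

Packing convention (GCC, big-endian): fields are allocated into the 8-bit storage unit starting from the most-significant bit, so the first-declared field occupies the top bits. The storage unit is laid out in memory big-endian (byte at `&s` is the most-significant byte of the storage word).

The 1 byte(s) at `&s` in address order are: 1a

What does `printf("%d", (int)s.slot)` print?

[0]=0x1a (big-endian) → word 0x1a
lvl [7+:1] = (word>>7) & 0x1 = 0
kind [6+:1] = (word>>6) & 0x1 = 0
id [4+:2] = (word>>4) & 0x3 = 1
slot [2+:2] = (word>>2) & 0x3 = 2  ←
seq [1+:1] = (word>>1) & 0x1 = 1
bank [0+:1] = (word>>0) & 0x1 = 0

2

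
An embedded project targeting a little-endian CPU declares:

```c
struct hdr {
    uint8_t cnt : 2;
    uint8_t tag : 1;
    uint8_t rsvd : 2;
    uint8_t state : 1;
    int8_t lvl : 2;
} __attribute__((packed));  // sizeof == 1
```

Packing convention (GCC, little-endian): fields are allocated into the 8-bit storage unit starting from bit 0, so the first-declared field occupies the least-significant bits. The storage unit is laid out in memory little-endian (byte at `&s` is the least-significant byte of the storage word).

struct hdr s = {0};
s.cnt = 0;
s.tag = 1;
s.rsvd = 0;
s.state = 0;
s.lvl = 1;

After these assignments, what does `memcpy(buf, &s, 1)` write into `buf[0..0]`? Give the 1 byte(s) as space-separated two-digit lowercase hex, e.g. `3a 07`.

cnt:2 = 0 → 0x0 << 0 → word 0x00
tag:1 = 1 → 0x1 << 2 → word 0x04
rsvd:2 = 0 → 0x0 << 3 → word 0x04
state:1 = 0 → 0x0 << 5 → word 0x04
lvl:2 = 1 → 0x1 << 6 → word 0x44
word = 0x44 → little-endian bytes:
  [0]=0x44

44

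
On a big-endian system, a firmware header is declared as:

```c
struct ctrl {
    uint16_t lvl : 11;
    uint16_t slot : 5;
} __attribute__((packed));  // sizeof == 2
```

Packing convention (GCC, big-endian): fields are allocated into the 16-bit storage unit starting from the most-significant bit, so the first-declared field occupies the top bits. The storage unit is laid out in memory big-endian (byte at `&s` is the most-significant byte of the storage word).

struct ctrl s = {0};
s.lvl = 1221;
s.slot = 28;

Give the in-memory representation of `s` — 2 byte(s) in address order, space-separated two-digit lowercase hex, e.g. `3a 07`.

98 bc

lvl (11b) val=1221 bits=0x4c5 at bit 5: 0x98a0
slot (5b) val=28 bits=0x1c at bit 0: 0x98bc
word = 0x98bc → big-endian bytes:
  [0]=0x98  [1]=0xbc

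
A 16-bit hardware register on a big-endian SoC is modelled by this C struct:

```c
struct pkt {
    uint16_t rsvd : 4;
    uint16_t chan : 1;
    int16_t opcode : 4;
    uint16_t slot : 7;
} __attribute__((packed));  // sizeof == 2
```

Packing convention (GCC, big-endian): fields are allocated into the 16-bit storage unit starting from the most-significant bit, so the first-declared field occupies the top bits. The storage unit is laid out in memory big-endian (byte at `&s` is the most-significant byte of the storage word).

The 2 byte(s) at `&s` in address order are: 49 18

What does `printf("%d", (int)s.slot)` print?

24

[0]=0x49 [1]=0x18 (big-endian) → word 0x4918
rsvd [12+:4] = (word>>12) & 0xf = 4
chan [11+:1] = (word>>11) & 0x1 = 1
opcode [7+:4] = (word>>7) & 0xf = 2
slot [0+:7] = (word>>0) & 0x7f = 24  ←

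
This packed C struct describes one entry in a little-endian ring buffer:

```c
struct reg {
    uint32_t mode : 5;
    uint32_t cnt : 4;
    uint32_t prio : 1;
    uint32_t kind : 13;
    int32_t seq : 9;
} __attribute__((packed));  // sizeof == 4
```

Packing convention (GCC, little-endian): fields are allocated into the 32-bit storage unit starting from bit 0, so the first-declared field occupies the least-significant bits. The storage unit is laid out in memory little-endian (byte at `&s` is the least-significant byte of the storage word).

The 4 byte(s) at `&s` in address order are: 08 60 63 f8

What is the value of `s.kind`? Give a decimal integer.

6360

[0]=0x08 [1]=0x60 [2]=0x63 [3]=0xf8 (little-endian) → word 0xf8636008
mode:5 @ bit 0 → (0xf8636008>>0)&0x1f = 0x8
cnt:4 @ bit 5 → (0xf8636008>>5)&0xf = 0x0
prio:1 @ bit 9 → (0xf8636008>>9)&0x1 = 0x0
kind:13 @ bit 10 → (0xf8636008>>10)&0x1fff = 0x18d8  ←
seq:9 @ bit 23 → (0xf8636008>>23)&0x1ff = 0x1f0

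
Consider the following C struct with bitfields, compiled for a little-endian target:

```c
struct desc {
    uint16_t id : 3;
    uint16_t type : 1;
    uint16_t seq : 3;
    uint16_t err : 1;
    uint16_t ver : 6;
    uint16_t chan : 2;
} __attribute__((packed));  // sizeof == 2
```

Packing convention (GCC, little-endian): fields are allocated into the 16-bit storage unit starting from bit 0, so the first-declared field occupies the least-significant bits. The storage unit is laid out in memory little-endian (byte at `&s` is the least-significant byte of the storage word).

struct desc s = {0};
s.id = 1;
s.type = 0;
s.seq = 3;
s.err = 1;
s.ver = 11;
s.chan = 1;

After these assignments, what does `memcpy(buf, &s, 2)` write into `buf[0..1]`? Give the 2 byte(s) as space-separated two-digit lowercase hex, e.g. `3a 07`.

id (3b) val=1 bits=0x1 at bit 0: 0x0001
type (1b) val=0 bits=0x0 at bit 3: 0x0001
seq (3b) val=3 bits=0x3 at bit 4: 0x0031
err (1b) val=1 bits=0x1 at bit 7: 0x00b1
ver (6b) val=11 bits=0xb at bit 8: 0x0bb1
chan (2b) val=1 bits=0x1 at bit 14: 0x4bb1
word = 0x4bb1 → little-endian bytes:
  [0]=0xb1  [1]=0x4b

b1 4b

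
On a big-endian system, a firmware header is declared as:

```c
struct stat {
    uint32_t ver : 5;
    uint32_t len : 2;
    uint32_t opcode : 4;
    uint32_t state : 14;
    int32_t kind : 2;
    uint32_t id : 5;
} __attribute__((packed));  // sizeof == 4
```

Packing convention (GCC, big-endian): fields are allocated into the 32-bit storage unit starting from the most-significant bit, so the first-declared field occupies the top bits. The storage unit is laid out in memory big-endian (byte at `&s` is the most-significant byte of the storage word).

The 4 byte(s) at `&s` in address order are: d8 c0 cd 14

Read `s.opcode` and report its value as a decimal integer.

[0]=0xd8 [1]=0xc0 [2]=0xcd [3]=0x14 (big-endian) → word 0xd8c0cd14
ver [27+:5] = (word>>27) & 0x1f = 27
len [25+:2] = (word>>25) & 0x3 = 0
opcode [21+:4] = (word>>21) & 0xf = 6  ←
state [7+:14] = (word>>7) & 0x3fff = 410
kind [5+:2] = (word>>5) & 0x3 = 0
id [0+:5] = (word>>0) & 0x1f = 20

6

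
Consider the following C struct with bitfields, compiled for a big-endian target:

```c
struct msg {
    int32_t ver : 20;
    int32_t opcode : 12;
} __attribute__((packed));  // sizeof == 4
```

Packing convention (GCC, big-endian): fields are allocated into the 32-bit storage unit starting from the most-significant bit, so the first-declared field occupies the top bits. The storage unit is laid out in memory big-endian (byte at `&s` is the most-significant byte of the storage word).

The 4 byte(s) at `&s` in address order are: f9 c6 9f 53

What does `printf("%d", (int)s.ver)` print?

[0]=0xf9 [1]=0xc6 [2]=0x9f [3]=0x53 (big-endian) → word 0xf9c69f53
ver:20 @ bit 12 → (0xf9c69f53>>12)&0xfffff = 0xf9c69  ←
opcode:12 @ bit 0 → (0xf9c69f53>>0)&0xfff = 0xf53
ver signed 20b, MSB=1: 1023081 - 1048576 = -25495

-25495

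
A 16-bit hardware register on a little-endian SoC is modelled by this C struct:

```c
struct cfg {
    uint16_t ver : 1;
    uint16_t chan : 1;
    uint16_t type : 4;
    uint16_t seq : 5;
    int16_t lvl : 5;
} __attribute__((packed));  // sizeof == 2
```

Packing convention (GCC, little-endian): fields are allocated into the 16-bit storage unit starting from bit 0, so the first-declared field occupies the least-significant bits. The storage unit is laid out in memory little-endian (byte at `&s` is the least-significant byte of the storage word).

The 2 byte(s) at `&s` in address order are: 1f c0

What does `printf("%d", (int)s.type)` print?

[0]=0x1f [1]=0xc0 (little-endian) → word 0xc01f
ver [0+:1] = (word>>0) & 0x1 = 1
chan [1+:1] = (word>>1) & 0x1 = 1
type [2+:4] = (word>>2) & 0xf = 7  ←
seq [6+:5] = (word>>6) & 0x1f = 0
lvl [11+:5] = (word>>11) & 0x1f = 24

7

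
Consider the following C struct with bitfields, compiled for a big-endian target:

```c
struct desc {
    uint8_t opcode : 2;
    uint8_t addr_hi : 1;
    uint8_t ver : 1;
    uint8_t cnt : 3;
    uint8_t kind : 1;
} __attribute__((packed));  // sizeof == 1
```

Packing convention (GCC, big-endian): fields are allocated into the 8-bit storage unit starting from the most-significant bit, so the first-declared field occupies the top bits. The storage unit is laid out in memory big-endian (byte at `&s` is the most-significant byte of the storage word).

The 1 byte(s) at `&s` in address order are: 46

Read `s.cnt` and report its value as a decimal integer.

[0]=0x46 (big-endian) → word 0x46
opcode [6+:2] = (word>>6) & 0x3 = 1
addr_hi [5+:1] = (word>>5) & 0x1 = 0
ver [4+:1] = (word>>4) & 0x1 = 0
cnt [1+:3] = (word>>1) & 0x7 = 3  ←
kind [0+:1] = (word>>0) & 0x1 = 0

3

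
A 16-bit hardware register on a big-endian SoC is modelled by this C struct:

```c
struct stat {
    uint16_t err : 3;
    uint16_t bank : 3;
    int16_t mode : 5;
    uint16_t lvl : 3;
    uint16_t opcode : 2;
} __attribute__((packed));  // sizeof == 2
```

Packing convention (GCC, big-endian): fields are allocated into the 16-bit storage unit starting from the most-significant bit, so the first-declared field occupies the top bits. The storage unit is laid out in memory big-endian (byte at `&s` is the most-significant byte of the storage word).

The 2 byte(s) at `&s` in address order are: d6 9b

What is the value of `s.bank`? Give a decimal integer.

[0]=0xd6 [1]=0x9b (big-endian) → word 0xd69b
err [13+:3] = (word>>13) & 0x7 = 6
bank [10+:3] = (word>>10) & 0x7 = 5  ←
mode [5+:5] = (word>>5) & 0x1f = 20
lvl [2+:3] = (word>>2) & 0x7 = 6
opcode [0+:2] = (word>>0) & 0x3 = 3

5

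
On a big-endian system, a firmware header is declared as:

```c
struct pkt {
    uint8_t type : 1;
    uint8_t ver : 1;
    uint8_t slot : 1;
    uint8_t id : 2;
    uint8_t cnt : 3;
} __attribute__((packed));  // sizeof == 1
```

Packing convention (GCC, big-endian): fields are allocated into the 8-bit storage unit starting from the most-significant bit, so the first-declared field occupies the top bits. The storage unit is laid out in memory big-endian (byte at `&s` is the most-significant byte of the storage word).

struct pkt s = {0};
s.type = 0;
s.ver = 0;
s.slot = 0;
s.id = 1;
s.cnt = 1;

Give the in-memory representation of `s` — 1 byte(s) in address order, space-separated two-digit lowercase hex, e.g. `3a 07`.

09

type:1 = 0 → 0x0 << 7 → word 0x00
ver:1 = 0 → 0x0 << 6 → word 0x00
slot:1 = 0 → 0x0 << 5 → word 0x00
id:2 = 1 → 0x1 << 3 → word 0x08
cnt:3 = 1 → 0x1 << 0 → word 0x09
word = 0x09 → big-endian bytes:
  [0]=0x09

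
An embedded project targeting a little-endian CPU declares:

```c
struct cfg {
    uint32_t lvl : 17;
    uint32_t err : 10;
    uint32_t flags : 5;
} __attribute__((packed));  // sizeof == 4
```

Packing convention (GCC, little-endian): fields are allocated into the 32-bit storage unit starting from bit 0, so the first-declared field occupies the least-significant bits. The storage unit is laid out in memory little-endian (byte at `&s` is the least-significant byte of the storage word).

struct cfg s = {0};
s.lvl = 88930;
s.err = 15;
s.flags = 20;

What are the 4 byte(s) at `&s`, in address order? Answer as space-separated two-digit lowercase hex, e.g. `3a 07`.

62 5b 1f a0

lvl (17b) val=88930 bits=0x15b62 at bit 0: 0x00015b62
err (10b) val=15 bits=0xf at bit 17: 0x001f5b62
flags (5b) val=20 bits=0x14 at bit 27: 0xa01f5b62
word = 0xa01f5b62 → little-endian bytes:
  [0]=0x62  [1]=0x5b  [2]=0x1f  [3]=0xa0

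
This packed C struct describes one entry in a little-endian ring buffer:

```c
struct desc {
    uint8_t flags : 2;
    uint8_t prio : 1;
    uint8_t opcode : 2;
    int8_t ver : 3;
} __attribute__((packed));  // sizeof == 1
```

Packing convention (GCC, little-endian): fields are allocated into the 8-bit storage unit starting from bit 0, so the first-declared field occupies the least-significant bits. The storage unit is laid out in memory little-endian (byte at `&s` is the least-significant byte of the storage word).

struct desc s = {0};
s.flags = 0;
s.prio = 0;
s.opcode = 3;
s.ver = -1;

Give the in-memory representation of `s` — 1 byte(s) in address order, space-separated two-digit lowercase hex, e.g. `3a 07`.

flags:2 = 0 → 0x0 << 0 → word 0x00
prio:1 = 0 → 0x0 << 2 → word 0x00
opcode:2 = 3 → 0x3 << 3 → word 0x18
ver:3 = -1 → 0x7 << 5 → word 0xf8
word = 0xf8 → little-endian bytes:
  [0]=0xf8

f8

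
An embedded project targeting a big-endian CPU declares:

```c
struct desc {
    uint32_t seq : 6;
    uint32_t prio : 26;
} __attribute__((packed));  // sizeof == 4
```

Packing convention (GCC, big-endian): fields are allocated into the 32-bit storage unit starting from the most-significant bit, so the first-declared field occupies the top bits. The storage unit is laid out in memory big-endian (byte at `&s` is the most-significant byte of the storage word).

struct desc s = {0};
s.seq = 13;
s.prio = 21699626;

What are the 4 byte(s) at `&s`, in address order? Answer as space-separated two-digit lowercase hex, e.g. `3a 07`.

35 4b 1c 2a

seq:6 = 13 → 0xd << 26 → word 0x34000000
prio:26 = 21699626 → 0x14b1c2a << 0 → word 0x354b1c2a
word = 0x354b1c2a → big-endian bytes:
  [0]=0x35  [1]=0x4b  [2]=0x1c  [3]=0x2a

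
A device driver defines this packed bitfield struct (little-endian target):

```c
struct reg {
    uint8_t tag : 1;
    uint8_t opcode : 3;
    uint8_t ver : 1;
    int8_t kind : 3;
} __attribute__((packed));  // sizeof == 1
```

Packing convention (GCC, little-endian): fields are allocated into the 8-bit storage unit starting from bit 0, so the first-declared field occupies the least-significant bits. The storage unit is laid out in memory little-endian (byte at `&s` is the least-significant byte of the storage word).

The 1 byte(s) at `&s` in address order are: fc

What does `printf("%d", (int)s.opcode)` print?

[0]=0xfc (little-endian) → word 0xfc
tag [0+:1] = (word>>0) & 0x1 = 0
opcode [1+:3] = (word>>1) & 0x7 = 6  ←
ver [4+:1] = (word>>4) & 0x1 = 1
kind [5+:3] = (word>>5) & 0x7 = 7

6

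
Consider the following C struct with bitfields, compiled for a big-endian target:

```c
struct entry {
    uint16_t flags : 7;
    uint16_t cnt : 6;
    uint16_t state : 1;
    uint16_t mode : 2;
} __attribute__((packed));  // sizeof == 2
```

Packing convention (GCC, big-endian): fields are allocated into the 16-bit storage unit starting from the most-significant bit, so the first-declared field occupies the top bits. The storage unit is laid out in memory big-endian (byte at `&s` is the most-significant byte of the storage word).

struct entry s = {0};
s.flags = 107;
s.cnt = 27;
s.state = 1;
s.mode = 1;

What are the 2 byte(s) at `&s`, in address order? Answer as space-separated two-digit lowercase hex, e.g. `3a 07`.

[9+:7] flags=107 & 0x7f = 0x6b; word=0xd600
[3+:6] cnt=27 & 0x3f = 0x1b; word=0xd6d8
[2+:1] state=1 & 0x1 = 0x1; word=0xd6dc
[0+:2] mode=1 & 0x3 = 0x1; word=0xd6dd
word = 0xd6dd → big-endian bytes:
  [0]=0xd6  [1]=0xdd

d6 dd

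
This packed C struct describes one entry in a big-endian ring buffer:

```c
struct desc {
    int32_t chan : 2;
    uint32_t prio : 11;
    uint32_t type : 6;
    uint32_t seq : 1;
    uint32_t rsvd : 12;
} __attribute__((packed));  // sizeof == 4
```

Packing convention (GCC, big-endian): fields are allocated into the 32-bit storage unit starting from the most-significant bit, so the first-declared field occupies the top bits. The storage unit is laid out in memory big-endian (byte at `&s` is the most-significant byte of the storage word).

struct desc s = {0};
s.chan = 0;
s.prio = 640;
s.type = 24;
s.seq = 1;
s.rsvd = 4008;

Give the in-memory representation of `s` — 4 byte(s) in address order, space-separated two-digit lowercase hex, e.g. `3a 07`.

[30+:2] chan=0 & 0x3 = 0x0; word=0x00000000
[19+:11] prio=640 & 0x7ff = 0x280; word=0x14000000
[13+:6] type=24 & 0x3f = 0x18; word=0x14030000
[12+:1] seq=1 & 0x1 = 0x1; word=0x14031000
[0+:12] rsvd=4008 & 0xfff = 0xfa8; word=0x14031fa8
word = 0x14031fa8 → big-endian bytes:
  [0]=0x14  [1]=0x03  [2]=0x1f  [3]=0xa8

14 03 1f a8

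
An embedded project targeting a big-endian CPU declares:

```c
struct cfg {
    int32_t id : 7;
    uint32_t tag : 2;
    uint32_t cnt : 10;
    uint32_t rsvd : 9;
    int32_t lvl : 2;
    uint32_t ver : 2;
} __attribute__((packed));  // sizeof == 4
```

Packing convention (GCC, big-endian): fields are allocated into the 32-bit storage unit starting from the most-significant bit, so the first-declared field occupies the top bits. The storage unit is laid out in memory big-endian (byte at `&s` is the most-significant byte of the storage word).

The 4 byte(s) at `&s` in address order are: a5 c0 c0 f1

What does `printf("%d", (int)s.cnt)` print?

[0]=0xa5 [1]=0xc0 [2]=0xc0 [3]=0xf1 (big-endian) → word 0xa5c0c0f1
id:7 @ bit 25 → (0xa5c0c0f1>>25)&0x7f = 0x52
tag:2 @ bit 23 → (0xa5c0c0f1>>23)&0x3 = 0x3
cnt:10 @ bit 13 → (0xa5c0c0f1>>13)&0x3ff = 0x206  ←
rsvd:9 @ bit 4 → (0xa5c0c0f1>>4)&0x1ff = 0xf
lvl:2 @ bit 2 → (0xa5c0c0f1>>2)&0x3 = 0x0
ver:2 @ bit 0 → (0xa5c0c0f1>>0)&0x3 = 0x1

518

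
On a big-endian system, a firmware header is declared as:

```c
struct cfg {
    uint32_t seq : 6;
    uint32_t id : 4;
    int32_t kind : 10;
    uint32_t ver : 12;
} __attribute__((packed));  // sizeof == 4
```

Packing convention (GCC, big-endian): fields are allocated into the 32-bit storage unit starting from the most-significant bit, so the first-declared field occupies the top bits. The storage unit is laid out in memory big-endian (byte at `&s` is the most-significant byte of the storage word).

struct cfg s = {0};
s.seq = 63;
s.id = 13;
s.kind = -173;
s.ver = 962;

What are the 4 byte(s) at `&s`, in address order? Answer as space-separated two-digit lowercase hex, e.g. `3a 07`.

[26+:6] seq=63 & 0x3f = 0x3f; word=0xfc000000
[22+:4] id=13 & 0xf = 0xd; word=0xff400000
[12+:10] kind=-173 & 0x3ff = 0x353; word=0xff753000
[0+:12] ver=962 & 0xfff = 0x3c2; word=0xff7533c2
word = 0xff7533c2 → big-endian bytes:
  [0]=0xff  [1]=0x75  [2]=0x33  [3]=0xc2

ff 75 33 c2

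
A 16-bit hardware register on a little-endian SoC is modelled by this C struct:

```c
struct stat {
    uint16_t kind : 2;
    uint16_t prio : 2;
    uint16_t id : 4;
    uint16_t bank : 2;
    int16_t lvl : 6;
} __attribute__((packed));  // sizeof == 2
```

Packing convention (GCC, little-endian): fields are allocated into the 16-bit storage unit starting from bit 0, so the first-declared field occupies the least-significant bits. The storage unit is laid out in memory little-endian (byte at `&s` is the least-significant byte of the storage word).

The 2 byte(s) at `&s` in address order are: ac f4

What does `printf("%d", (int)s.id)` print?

10

[0]=0xac [1]=0xf4 (little-endian) → word 0xf4ac
kind [0+:2] = (word>>0) & 0x3 = 0
prio [2+:2] = (word>>2) & 0x3 = 3
id [4+:4] = (word>>4) & 0xf = 10  ←
bank [8+:2] = (word>>8) & 0x3 = 0
lvl [10+:6] = (word>>10) & 0x3f = 61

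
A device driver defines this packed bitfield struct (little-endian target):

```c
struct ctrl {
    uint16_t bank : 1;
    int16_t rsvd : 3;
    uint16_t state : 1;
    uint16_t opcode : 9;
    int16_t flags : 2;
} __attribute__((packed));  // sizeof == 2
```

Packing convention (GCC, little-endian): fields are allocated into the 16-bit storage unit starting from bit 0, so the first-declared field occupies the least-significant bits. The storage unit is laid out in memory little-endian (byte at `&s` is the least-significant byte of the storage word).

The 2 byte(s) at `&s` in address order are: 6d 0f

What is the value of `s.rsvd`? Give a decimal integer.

-2

[0]=0x6d [1]=0x0f (little-endian) → word 0x0f6d
bank:1 @ bit 0 → (0x0f6d>>0)&0x1 = 0x1
rsvd:3 @ bit 1 → (0x0f6d>>1)&0x7 = 0x6  ←
state:1 @ bit 4 → (0x0f6d>>4)&0x1 = 0x0
opcode:9 @ bit 5 → (0x0f6d>>5)&0x1ff = 0x7b
flags:2 @ bit 14 → (0x0f6d>>14)&0x3 = 0x0
rsvd signed 3b, MSB=1: 6 - 8 = -2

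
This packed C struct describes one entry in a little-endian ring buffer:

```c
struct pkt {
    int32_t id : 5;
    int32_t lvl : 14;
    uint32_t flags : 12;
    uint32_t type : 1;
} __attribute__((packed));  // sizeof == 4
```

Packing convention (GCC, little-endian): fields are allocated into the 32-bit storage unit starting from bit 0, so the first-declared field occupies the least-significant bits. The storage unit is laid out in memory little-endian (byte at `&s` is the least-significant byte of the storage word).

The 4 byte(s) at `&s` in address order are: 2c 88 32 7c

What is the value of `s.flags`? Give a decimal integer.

[0]=0x2c [1]=0x88 [2]=0x32 [3]=0x7c (little-endian) → word 0x7c32882c
id [0+:5] = (word>>0) & 0x1f = 12
lvl [5+:14] = (word>>5) & 0x3fff = 5185
flags [19+:12] = (word>>19) & 0xfff = 3974  ←
type [31+:1] = (word>>31) & 0x1 = 0

3974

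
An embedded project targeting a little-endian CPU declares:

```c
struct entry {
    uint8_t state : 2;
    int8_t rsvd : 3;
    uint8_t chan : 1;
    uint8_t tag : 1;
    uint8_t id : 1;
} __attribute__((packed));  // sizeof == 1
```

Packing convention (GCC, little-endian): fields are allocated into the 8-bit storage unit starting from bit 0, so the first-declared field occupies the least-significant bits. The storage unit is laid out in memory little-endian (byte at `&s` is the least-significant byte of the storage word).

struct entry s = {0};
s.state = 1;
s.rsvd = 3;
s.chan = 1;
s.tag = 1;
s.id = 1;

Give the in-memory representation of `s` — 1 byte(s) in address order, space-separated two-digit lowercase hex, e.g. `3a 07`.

state (2b) val=1 bits=0x1 at bit 0: 0x01
rsvd (3b) val=3 bits=0x3 at bit 2: 0x0d
chan (1b) val=1 bits=0x1 at bit 5: 0x2d
tag (1b) val=1 bits=0x1 at bit 6: 0x6d
id (1b) val=1 bits=0x1 at bit 7: 0xed
word = 0xed → little-endian bytes:
  [0]=0xed

ed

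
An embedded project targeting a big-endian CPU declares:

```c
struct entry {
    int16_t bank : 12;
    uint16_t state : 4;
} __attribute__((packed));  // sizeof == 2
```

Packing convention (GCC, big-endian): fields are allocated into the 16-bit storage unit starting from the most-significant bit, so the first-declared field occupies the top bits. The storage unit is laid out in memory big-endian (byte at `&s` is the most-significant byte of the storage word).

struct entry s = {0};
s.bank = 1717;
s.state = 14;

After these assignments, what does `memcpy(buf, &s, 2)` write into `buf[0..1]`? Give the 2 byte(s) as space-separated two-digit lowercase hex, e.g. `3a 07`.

6b 5e

bank:12 = 1717 → 0x6b5 << 4 → word 0x6b50
state:4 = 14 → 0xe << 0 → word 0x6b5e
word = 0x6b5e → big-endian bytes:
  [0]=0x6b  [1]=0x5e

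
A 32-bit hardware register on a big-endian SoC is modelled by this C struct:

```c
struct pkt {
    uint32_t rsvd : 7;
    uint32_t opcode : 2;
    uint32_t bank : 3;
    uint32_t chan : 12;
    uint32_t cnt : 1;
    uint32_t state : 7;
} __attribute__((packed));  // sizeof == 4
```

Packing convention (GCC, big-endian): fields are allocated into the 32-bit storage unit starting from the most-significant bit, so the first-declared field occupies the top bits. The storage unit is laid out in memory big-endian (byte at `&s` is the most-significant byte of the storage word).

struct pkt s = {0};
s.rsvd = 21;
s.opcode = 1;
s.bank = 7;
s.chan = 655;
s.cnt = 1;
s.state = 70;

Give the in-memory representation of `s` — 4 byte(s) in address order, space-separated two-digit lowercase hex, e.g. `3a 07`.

[25+:7] rsvd=21 & 0x7f = 0x15; word=0x2a000000
[23+:2] opcode=1 & 0x3 = 0x1; word=0x2a800000
[20+:3] bank=7 & 0x7 = 0x7; word=0x2af00000
[8+:12] chan=655 & 0xfff = 0x28f; word=0x2af28f00
[7+:1] cnt=1 & 0x1 = 0x1; word=0x2af28f80
[0+:7] state=70 & 0x7f = 0x46; word=0x2af28fc6
word = 0x2af28fc6 → big-endian bytes:
  [0]=0x2a  [1]=0xf2  [2]=0x8f  [3]=0xc6

2a f2 8f c6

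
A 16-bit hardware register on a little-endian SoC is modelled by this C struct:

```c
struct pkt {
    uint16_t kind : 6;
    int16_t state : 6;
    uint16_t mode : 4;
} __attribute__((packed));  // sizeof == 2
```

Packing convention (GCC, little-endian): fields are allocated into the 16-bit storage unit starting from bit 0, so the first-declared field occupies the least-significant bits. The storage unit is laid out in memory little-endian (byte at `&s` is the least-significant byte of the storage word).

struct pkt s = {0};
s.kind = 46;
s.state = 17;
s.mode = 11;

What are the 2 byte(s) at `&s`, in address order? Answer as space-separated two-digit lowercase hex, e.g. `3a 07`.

kind:6 = 46 → 0x2e << 0 → word 0x002e
state:6 = 17 → 0x11 << 6 → word 0x046e
mode:4 = 11 → 0xb << 12 → word 0xb46e
word = 0xb46e → little-endian bytes:
  [0]=0x6e  [1]=0xb4

6e b4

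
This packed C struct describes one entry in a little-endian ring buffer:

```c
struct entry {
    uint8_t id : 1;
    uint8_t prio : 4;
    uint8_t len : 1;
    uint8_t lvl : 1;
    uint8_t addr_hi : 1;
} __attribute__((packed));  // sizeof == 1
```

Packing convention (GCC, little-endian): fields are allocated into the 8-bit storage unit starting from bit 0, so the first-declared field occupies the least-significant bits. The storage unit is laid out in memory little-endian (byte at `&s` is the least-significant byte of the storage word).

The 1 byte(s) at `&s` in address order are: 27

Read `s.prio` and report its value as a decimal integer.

[0]=0x27 (little-endian) → word 0x27
id:1 @ bit 0 → (0x27>>0)&0x1 = 0x1
prio:4 @ bit 1 → (0x27>>1)&0xf = 0x3  ←
len:1 @ bit 5 → (0x27>>5)&0x1 = 0x1
lvl:1 @ bit 6 → (0x27>>6)&0x1 = 0x0
addr_hi:1 @ bit 7 → (0x27>>7)&0x1 = 0x0

3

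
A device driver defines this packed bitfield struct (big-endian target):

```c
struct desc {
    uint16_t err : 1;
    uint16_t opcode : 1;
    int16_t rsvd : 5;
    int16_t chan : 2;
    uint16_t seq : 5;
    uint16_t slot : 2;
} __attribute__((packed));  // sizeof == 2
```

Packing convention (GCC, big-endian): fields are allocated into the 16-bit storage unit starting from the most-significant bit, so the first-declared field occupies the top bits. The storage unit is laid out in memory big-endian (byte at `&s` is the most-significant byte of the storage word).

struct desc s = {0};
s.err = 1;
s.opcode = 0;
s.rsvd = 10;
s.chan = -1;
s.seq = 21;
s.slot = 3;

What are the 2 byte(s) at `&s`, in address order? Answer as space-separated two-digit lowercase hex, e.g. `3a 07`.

err:1 = 1 → 0x1 << 15 → word 0x8000
opcode:1 = 0 → 0x0 << 14 → word 0x8000
rsvd:5 = 10 → 0xa << 9 → word 0x9400
chan:2 = -1 → 0x3 << 7 → word 0x9580
seq:5 = 21 → 0x15 << 2 → word 0x95d4
slot:2 = 3 → 0x3 << 0 → word 0x95d7
word = 0x95d7 → big-endian bytes:
  [0]=0x95  [1]=0xd7

95 d7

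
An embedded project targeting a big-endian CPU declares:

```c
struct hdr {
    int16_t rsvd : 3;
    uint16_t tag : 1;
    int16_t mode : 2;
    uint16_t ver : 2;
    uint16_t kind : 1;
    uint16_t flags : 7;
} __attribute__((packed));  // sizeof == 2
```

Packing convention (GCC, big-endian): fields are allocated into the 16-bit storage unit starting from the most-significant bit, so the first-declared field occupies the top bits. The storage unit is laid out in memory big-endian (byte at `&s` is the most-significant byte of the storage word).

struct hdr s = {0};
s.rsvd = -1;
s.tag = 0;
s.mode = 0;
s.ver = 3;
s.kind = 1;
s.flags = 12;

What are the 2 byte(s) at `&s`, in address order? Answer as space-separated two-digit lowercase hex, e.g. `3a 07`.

rsvd (3b) val=-1 bits=0x7 at bit 13: 0xe000
tag (1b) val=0 bits=0x0 at bit 12: 0xe000
mode (2b) val=0 bits=0x0 at bit 10: 0xe000
ver (2b) val=3 bits=0x3 at bit 8: 0xe300
kind (1b) val=1 bits=0x1 at bit 7: 0xe380
flags (7b) val=12 bits=0xc at bit 0: 0xe38c
word = 0xe38c → big-endian bytes:
  [0]=0xe3  [1]=0x8c

e3 8c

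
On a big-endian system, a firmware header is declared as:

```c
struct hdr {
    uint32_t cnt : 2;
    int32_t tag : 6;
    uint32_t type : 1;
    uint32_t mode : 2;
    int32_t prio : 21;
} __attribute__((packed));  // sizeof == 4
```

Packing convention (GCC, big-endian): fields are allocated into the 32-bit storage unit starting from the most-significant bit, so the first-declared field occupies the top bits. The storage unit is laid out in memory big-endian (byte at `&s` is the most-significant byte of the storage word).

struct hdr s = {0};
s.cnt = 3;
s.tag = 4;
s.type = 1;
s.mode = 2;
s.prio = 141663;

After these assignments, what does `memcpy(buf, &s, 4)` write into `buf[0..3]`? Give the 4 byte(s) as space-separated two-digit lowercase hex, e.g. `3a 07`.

cnt (2b) val=3 bits=0x3 at bit 30: 0xc0000000
tag (6b) val=4 bits=0x4 at bit 24: 0xc4000000
type (1b) val=1 bits=0x1 at bit 23: 0xc4800000
mode (2b) val=2 bits=0x2 at bit 21: 0xc4c00000
prio (21b) val=141663 bits=0x2295f at bit 0: 0xc4c2295f
word = 0xc4c2295f → big-endian bytes:
  [0]=0xc4  [1]=0xc2  [2]=0x29  [3]=0x5f

c4 c2 29 5f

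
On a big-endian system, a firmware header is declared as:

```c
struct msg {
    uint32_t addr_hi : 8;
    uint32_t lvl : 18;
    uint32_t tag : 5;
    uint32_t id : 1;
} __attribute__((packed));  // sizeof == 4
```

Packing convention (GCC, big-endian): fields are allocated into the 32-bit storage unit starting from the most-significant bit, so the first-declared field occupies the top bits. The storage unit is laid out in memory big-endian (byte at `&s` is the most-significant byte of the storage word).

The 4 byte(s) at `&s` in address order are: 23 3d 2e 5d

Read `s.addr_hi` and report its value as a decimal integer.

35

[0]=0x23 [1]=0x3d [2]=0x2e [3]=0x5d (big-endian) → word 0x233d2e5d
addr_hi [24+:8] = (word>>24) & 0xff = 35  ←
lvl [6+:18] = (word>>6) & 0x3ffff = 62649
tag [1+:5] = (word>>1) & 0x1f = 14
id [0+:1] = (word>>0) & 0x1 = 1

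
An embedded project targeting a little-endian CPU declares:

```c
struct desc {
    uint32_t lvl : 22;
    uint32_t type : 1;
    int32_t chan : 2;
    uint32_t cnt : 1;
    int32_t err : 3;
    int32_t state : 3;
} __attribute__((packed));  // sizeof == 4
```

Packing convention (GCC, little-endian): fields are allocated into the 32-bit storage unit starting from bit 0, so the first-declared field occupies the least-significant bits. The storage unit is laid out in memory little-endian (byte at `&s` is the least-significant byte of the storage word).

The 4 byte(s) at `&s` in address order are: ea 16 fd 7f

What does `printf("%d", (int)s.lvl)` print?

[0]=0xea [1]=0x16 [2]=0xfd [3]=0x7f (little-endian) → word 0x7ffd16ea
lvl [0+:22] = (word>>0) & 0x3fffff = 4003562  ←
type [22+:1] = (word>>22) & 0x1 = 1
chan [23+:2] = (word>>23) & 0x3 = 3
cnt [25+:1] = (word>>25) & 0x1 = 1
err [26+:3] = (word>>26) & 0x7 = 7
state [29+:3] = (word>>29) & 0x7 = 3

4003562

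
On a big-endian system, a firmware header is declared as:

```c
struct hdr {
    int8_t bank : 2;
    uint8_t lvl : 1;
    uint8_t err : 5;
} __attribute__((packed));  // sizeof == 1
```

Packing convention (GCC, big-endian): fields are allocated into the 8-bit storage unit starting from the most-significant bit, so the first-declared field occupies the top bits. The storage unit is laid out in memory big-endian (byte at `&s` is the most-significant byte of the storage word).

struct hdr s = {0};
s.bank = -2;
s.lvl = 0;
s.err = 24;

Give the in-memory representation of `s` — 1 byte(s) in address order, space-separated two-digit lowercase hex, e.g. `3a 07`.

98

bank:2 = -2 → 0x2 << 6 → word 0x80
lvl:1 = 0 → 0x0 << 5 → word 0x80
err:5 = 24 → 0x18 << 0 → word 0x98
word = 0x98 → big-endian bytes:
  [0]=0x98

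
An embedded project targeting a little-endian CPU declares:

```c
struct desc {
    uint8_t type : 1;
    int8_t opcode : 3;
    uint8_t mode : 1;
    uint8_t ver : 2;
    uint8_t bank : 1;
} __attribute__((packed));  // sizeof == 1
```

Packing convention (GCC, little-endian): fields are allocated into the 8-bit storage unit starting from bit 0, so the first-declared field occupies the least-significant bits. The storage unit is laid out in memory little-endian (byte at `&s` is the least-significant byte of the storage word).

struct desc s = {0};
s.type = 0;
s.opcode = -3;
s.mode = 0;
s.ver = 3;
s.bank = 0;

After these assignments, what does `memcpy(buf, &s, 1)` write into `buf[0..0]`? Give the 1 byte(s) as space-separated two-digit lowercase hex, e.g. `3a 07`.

6a

[0+:1] type=0 & 0x1 = 0x0; word=0x00
[1+:3] opcode=-3 & 0x7 = 0x5; word=0x0a
[4+:1] mode=0 & 0x1 = 0x0; word=0x0a
[5+:2] ver=3 & 0x3 = 0x3; word=0x6a
[7+:1] bank=0 & 0x1 = 0x0; word=0x6a
word = 0x6a → little-endian bytes:
  [0]=0x6a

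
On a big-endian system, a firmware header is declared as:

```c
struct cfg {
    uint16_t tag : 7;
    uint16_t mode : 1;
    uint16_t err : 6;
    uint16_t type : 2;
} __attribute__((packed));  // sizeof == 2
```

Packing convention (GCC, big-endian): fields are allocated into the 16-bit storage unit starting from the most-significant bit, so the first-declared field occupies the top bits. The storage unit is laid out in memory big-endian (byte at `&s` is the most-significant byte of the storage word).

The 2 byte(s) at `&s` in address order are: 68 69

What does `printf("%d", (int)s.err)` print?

26

[0]=0x68 [1]=0x69 (big-endian) → word 0x6869
tag:7 @ bit 9 → (0x6869>>9)&0x7f = 0x34
mode:1 @ bit 8 → (0x6869>>8)&0x1 = 0x0
err:6 @ bit 2 → (0x6869>>2)&0x3f = 0x1a  ←
type:2 @ bit 0 → (0x6869>>0)&0x3 = 0x1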